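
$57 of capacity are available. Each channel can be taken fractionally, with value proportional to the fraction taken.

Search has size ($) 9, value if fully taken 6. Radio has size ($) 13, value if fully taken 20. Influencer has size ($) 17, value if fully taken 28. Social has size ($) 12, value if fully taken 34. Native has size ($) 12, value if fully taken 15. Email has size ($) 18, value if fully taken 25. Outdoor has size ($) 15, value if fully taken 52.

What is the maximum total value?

Best value per unit of size first: Outdoor 52/15≈3.47, Social 34/12≈2.83, Influencer 28/17≈1.65, Radio 20/13≈1.54, Email 25/18≈1.39, Native 15/12≈1.25, Search 6/9≈0.667.
Take all of Outdoor (15 $, value 52) ; 42 $ left.
Take all of Social (12 $, value 34) ; 30 $ left.
Influencer: take in full, 17 $ for value 28 ; 13 left.
Radio: take in full, 13 $ for value 20 ; 0 left.
Total value = 134.

134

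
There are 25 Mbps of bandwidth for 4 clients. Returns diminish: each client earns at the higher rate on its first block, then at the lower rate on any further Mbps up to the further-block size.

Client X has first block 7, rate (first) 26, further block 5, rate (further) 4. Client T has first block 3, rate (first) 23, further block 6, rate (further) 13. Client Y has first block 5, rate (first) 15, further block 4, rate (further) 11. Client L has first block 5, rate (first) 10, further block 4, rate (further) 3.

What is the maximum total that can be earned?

Order all 8 blocks by rate: Client X/first 26 > Client T/first 23 > Client Y/first 15 > Client T/second 13 > Client Y/second 11 > Client L/first 10 > Client X/second 4 > Client L/second 3.
Fill Client X first block (7 at 26) — 18 left.
Fill Client T first block (3 at 23) — 15 left.
Fill Client Y first block (5 at 15) — 10 left.
Fill Client T second block (6 at 13) — 4 left.
Client Y/second (11): +4 — 0 left.
Total = 26×7 + 23×3 + 15×5 + 13×6 + 11×4 = 448.

448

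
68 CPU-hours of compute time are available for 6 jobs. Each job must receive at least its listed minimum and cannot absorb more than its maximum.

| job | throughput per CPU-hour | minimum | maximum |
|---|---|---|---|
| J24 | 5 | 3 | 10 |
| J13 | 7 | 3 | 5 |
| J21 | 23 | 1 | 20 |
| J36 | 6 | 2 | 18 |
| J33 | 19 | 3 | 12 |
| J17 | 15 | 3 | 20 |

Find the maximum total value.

1086

Meeting every minimum uses 3+3+1+2+3+3 = 15 CPU-hours, leaving 53.
Highest throughput per CPU-hour first: J21 23 > J33 19 > J17 15 > J13 7 > J36 6 > J24 5.
Give J21 19 more to hit its cap of 20 → 34 left.
J33 takes 9 more to reach its cap of 12 → 25 left.
Give J17 17 more to hit its cap of 20 → 8 left.
J13 takes 2 more to reach its cap of 5 → 6 left.
J36 has room for 16 more but only 6 remain, so it gets 8.
Total = 5×3 + 7×5 + 23×20 + 6×8 + 19×12 + 15×20 = 1086.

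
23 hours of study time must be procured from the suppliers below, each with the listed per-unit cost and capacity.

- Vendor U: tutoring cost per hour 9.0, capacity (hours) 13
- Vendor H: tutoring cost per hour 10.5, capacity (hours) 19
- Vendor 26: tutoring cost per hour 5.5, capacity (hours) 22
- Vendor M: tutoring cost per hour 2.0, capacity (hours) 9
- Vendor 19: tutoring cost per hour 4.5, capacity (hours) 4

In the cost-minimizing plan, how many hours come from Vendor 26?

10

Cheapest first:
Vendor M at 2.0: take all 9 hours — 14 still needed.
Vendor 19 at 4.5: take all 4 hours — 10 still needed.
Vendor 26 at 5.5: take 10 of its 22 — requirement met.
Vendor U, Vendor H: unused.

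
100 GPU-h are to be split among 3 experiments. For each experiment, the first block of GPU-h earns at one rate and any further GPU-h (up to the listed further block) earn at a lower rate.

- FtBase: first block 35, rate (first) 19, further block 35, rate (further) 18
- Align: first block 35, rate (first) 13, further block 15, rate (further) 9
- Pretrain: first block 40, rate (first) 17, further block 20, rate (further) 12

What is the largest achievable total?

1805

Treat each block as its own option and order by rate: FtBase/T1 19 > FtBase/T2 18 > Pretrain/T1 17 > Align/T1 13 > Pretrain/T2 12 > Align/T2 9.
Fill FtBase T1 block (35 at 19) ; 65 left.
FtBase/T2 (18): +35 ; 30 left.
Pretrain T1 at 17: only 30 left, fill 30.
Total = 19×35 + 18×35 + 17×30 = 1805.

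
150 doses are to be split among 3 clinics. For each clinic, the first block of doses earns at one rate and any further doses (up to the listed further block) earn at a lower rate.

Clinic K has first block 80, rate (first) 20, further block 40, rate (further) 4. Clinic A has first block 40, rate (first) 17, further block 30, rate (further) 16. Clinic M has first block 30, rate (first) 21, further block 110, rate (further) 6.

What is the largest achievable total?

Treat each block as its own option and order by rate: Clinic M/tier1 21 > Clinic K/tier1 20 > Clinic A/tier1 17 > Clinic A/tier2 16 > Clinic M/tier2 6 > Clinic K/tier2 4.
Fill Clinic M tier1 block (30 at 21) → 120 left.
Fill Clinic K tier1 block (80 at 20) → 40 left.
Clinic A tier1 at 17: fill all 40 → 0 left.
Total = 21×30 + 20×80 + 17×40 = 2910.

2910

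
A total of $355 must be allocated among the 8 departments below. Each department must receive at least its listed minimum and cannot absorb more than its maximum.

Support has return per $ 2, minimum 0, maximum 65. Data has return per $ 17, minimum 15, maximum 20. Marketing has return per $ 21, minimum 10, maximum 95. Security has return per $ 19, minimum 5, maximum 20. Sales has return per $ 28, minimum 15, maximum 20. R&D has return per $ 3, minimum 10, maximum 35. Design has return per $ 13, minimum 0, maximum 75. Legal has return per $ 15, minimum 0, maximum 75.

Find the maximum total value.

5510

Meeting every minimum uses 0+15+10+5+15+10+0+0 = 55 $, leaving 300.
Order the departments by return per $: Sales 28 > Marketing 21 > Security 19 > Data 17 > Legal 15 > Design 13 > R&D 3 > Support 2.
Sales: +5 to 20 (cap) → 295 left.
Marketing: +85 to 95 (cap) → 210 left.
Security: +15 to 20 (cap) → 195 left.
Data: +5 to 20 (cap) → 190 left.
Give Legal 75 more to hit its cap of 75 → 115 left.
Design takes 75 more to reach its cap of 75 → 40 left.
Give R&D 25 more to hit its cap of 35 → 15 left.
Support has room for 65 more but only 15 remain, so it gets 15.
Total = 2×15 + 17×20 + 21×95 + 19×20 + 28×20 + 3×35 + 13×75 + 15×75 = 5510.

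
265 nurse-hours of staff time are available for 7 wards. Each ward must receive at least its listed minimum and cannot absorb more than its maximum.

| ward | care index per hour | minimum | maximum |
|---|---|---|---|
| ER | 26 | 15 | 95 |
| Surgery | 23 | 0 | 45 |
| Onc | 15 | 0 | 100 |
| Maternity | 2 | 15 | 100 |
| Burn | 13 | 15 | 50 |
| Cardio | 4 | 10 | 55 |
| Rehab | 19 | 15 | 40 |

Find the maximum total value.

Meeting every minimum uses 15+0+0+15+15+10+15 = 70 nurse-hours, leaving 195.
Rank by care index per hour: ER 26 > Surgery 23 > Rehab 19 > Onc 15 > Burn 13 > Cardio 4 > Maternity 2.
ER: +80 to 95 (cap) — 115 left.
Give Surgery 45 more to hit its cap of 45 — 70 left.
Rehab: +25 to 40 (cap) — 45 left.
Onc has room for 100 more but only 45 remain, so it gets 45.
Total = 26×95 + 23×45 + 15×45 + 2×15 + 13×15 + 4×10 + 19×40 = 5205.

5205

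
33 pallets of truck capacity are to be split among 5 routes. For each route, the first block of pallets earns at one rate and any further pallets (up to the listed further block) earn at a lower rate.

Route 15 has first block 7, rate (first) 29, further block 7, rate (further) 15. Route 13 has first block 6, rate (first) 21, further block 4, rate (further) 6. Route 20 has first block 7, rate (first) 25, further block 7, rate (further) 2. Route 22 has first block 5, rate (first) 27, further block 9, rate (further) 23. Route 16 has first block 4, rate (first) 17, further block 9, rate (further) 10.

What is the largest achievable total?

Treat each block as its own option and order by rate: Route 15/tier1 29 > Route 22/tier1 27 > Route 20/tier1 25 > Route 22/tier2 23 > Route 13/tier1 21 > Route 16/tier1 17 > Route 15/tier2 15 > Route 16/tier2 10 > Route 13/tier2 6 > Route 20/tier2 2.
Route 15 tier1 at 29: fill all 7 → 26 left.
Route 22/tier1 (27): +5 → 21 left.
Route 20/tier1 (25): +7 → 14 left.
Route 22/tier2 (23): +9 → 5 left.
Route 13/tier1: +5 of 6 at 21; pool empty.
Total = 29×7 + 27×5 + 25×7 + 23×9 + 21×5 = 825.

825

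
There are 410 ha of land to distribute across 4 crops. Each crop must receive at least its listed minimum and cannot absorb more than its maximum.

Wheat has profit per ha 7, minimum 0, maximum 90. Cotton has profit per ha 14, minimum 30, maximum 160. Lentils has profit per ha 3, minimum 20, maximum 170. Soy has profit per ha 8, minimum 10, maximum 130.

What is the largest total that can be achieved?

Meeting every minimum uses 0+30+20+10 = 60 ha, leaving 350.
Rank by profit per ha: Cotton 14 > Soy 8 > Wheat 7 > Lentils 3.
Give Cotton 130 more to hit its cap of 160 ; 220 left.
Soy: +120 to 130 (cap) ; 100 left.
Wheat: +90 to 90 (cap) ; 10 left.
Only 10 left; Lentils takes them to reach 30.
Total = 7×90 + 14×160 + 3×30 + 8×130 = 4000.

4000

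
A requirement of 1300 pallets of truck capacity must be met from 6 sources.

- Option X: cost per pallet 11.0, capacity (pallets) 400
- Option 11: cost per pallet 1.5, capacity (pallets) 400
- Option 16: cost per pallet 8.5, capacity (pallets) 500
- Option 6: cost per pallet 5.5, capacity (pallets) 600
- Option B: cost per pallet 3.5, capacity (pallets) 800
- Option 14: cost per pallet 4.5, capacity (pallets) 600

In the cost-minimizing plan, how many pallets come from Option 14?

Fill from the cheapest source first.
Option 11 at 1.5: take all 400 pallets → 900 still needed.
Option B (3.5): use full 800 → 100 pallets to go.
Take 100 from Option 14 at 4.5 to finish.
Option 6, Option 16, Option X: unused.

100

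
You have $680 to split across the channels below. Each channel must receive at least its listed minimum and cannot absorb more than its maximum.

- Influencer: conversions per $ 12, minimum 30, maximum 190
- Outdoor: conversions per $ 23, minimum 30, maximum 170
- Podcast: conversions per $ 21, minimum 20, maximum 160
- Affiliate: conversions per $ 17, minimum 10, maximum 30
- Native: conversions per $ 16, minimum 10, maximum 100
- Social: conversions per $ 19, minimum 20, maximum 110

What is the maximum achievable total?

12790

Meeting every minimum uses 30+30+20+10+10+20 = 120 $, leaving 560.
Order the channels by conversions per $: Outdoor 23 > Podcast 21 > Social 19 > Affiliate 17 > Native 16 > Influencer 12.
Give Outdoor 140 more to hit its cap of 170 → 420 left.
Give Podcast 140 more to hit its cap of 160 → 280 left.
Social: +90 to 110 (cap) → 190 left.
Give Affiliate 20 more to hit its cap of 30 → 170 left.
Native takes 90 more to reach its cap of 100 → 80 left.
Influencer has room for 160 more but only 80 remain, so it gets 110.
Total = 12×110 + 23×170 + 21×160 + 17×30 + 16×100 + 19×110 = 12790.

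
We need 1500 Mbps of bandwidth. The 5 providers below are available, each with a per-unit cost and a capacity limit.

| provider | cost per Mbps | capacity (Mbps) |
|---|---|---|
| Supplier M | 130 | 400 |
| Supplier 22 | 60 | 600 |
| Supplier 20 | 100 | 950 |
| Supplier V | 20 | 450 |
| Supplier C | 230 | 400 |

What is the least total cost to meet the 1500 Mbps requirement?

90000

Cheapest first:
Supplier V at 20: take all 450 Mbps → 1050 still needed.
Supplier 22 (60): use full 600 → 450 Mbps to go.
Take 450 from Supplier 20 at 100 to finish.
Supplier M, Supplier C: unused.
Cost = 450×20 + 600×60 + 450×100 = 90000.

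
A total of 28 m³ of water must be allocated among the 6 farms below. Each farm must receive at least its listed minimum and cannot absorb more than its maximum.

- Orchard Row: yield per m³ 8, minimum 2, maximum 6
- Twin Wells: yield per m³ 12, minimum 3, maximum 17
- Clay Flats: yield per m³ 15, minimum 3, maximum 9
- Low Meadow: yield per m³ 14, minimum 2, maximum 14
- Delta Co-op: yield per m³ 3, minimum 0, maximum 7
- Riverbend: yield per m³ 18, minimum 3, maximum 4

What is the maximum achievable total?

Meeting every minimum uses 2+3+3+2+0+3 = 13 m³, leaving 15.
Highest yield per m³ first: Riverbend 18 > Clay Flats 15 > Low Meadow 14 > Twin Wells 12 > Orchard Row 8 > Delta Co-op 3.
Riverbend takes 1 more to reach its cap of 4 ; 14 left.
Clay Flats takes 6 more to reach its cap of 9 ; 8 left.
Low Meadow has room for 12 more but only 8 remain, so it gets 10.
Total = 8×2 + 12×3 + 15×9 + 14×10 + 18×4 = 399.

399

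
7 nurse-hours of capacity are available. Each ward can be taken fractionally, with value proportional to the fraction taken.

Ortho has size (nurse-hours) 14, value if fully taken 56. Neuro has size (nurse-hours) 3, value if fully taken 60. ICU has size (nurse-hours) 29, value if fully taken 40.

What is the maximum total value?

76

Rank by value-to-size ratio: Neuro 60/3≈20, Ortho 56/14≈4, ICU 40/29≈1.38.
All 3 nurse-hours of Neuro fit (value 60) → 4 remain.
Only 4 nurse-hours remain; take 4/14 of Ortho for value 56×4/14 = 16.
Total value = 76.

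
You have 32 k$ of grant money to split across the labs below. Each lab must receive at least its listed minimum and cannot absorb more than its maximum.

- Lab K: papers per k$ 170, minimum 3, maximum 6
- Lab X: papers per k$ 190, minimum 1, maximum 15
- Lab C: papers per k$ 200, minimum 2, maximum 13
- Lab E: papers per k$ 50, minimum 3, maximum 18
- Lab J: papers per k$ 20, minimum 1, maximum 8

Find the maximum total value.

Meeting every minimum uses 3+1+2+3+1 = 10 k$, leaving 22.
Order the labs by papers per k$: Lab C 200 > Lab X 190 > Lab K 170 > Lab E 50 > Lab J 20.
Lab C: +11 to 13 (cap) ; 11 left.
Lab X has room for 14 more but only 11 remain, so it gets 12.
Total = 170×3 + 190×12 + 200×13 + 50×3 + 20×1 = 5560.

5560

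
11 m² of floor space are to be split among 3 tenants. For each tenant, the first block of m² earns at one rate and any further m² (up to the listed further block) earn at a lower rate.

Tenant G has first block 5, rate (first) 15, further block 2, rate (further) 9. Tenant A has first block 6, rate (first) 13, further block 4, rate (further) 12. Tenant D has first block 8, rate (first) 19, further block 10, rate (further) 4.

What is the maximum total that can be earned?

Rank every tier by rate: Tenant D/first 19 > Tenant G/first 15 > Tenant A/first 13 > Tenant A/second 12 > Tenant G/second 9 > Tenant D/second 4.
Tenant D/first (19): +8 — 3 left.
3 remain; put them into Tenant G first at 15.
Total = 19×8 + 15×3 = 197.

197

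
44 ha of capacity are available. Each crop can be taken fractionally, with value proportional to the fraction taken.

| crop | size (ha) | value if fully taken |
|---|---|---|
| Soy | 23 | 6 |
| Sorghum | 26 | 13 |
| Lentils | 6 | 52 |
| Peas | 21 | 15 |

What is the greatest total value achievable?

75.5

Sort by value density: Lentils 52/6≈8.67, Peas 15/21≈0.714, Sorghum 13/26≈0.5, Soy 6/23≈0.261.
All 6 ha of Lentils fit (value 52) ; 38 remain.
Peas: take in full, 21 ha for value 15 ; 17 left.
Fill the last 17 ha with part of Sorghum: 17/26 of it earns 8.5.
Total value = 75.5.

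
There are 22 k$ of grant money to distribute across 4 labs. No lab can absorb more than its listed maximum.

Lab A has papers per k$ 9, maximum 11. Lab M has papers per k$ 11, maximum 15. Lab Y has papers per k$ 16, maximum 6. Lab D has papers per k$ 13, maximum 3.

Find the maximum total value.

278

Rank by papers per k$: Lab Y 16 > Lab D 13 > Lab M 11 > Lab A 9.
Lab Y takes 6 to reach its cap of 6 — 16 left.
Lab D: +3 to 3 (cap) — 13 left.
Lab M: +13 (room for 15) → 13. Pool exhausted.
Total = 11×13 + 16×6 + 13×3 = 278.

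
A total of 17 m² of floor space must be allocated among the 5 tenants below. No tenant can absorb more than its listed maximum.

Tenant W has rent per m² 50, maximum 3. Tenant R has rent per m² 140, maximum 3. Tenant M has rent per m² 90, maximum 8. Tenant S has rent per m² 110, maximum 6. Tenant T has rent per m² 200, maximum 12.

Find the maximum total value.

Order the tenants by rent per m²: Tenant T 200 > Tenant R 140 > Tenant S 110 > Tenant M 90 > Tenant W 50.
Tenant T takes 12 to reach its cap of 12 — 5 left.
Tenant R: +3 to 3 (cap) — 2 left.
Only 2 left; Tenant S takes them to reach 2.
Total = 140×3 + 110×2 + 200×12 = 3040.

3040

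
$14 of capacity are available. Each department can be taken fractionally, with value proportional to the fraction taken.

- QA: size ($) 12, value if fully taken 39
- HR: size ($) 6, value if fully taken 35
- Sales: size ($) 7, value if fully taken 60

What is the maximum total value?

Best value per unit of size first: Sales 60/7≈8.57, HR 35/6≈5.83, QA 39/12≈3.25.
Take all of Sales (7 $, value 60) ; 7 $ left.
HR: take in full, 6 $ for value 35 ; 1 left.
Fill the last 1 $ with part of QA: 1/12 of it earns 3.25.
Total value = 98.25.

98.25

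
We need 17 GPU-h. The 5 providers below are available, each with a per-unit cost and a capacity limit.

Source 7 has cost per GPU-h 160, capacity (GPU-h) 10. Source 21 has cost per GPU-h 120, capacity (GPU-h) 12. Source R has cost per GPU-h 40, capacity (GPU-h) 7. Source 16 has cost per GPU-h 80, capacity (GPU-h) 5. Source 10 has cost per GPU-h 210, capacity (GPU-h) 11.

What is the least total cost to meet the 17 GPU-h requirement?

1280

Use providers in increasing cost order.
Take 7 from Source R at 40 — need 10 more.
Source 16 at 80: take all 5 GPU-h — 5 still needed.
Source 21 (120): take the remaining 5 — done.
Source 7, Source 10: unused.
Cost = 7×40 + 5×80 + 5×120 = 1280.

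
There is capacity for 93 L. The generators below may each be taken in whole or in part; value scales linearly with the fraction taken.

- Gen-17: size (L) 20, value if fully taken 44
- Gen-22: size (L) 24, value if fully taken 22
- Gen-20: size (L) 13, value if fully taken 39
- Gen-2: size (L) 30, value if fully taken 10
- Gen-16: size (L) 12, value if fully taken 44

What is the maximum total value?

Sort by value density: Gen-16 44/12≈3.67, Gen-20 39/13≈3, Gen-17 44/20≈2.2, Gen-22 22/24≈0.917, Gen-2 10/30≈0.333.
Gen-16: take in full, 12 L for value 44 — 81 left.
Gen-20: take in full, 13 L for value 39 — 68 left.
Take all of Gen-17 (20 L, value 44) — 48 L left.
All 24 L of Gen-22 fit (value 22) — 24 remain.
Only 24 L remain; take 24/30 of Gen-2 for value 10×24/30 = 8.
Total value = 157.

157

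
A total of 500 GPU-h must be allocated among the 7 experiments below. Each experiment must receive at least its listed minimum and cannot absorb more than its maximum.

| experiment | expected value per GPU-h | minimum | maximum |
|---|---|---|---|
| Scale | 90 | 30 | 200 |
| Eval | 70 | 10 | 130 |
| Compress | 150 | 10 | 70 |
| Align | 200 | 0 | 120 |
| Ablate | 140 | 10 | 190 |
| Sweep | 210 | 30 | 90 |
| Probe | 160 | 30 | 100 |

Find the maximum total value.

84000

Meeting every minimum uses 30+10+10+0+10+30+30 = 120 GPU-h, leaving 380.
Order the experiments by expected value per GPU-h: Sweep 210 > Align 200 > Probe 160 > Compress 150 > Ablate 140 > Scale 90 > Eval 70.
Give Sweep 60 more to hit its cap of 90 → 320 left.
Align: +120 to 120 (cap) → 200 left.
Give Probe 70 more to hit its cap of 100 → 130 left.
Compress: +60 to 70 (cap) → 70 left.
Only 70 left; Ablate takes them to reach 80.
Total = 90×30 + 70×10 + 150×70 + 200×120 + 140×80 + 210×90 + 160×100 = 84000.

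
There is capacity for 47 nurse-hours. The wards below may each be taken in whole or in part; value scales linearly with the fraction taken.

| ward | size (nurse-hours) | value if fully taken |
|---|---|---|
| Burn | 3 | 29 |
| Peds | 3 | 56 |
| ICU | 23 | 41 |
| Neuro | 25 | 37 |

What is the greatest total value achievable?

152.64

Sort by value density: Peds 56/3≈18.7, Burn 29/3≈9.67, ICU 41/23≈1.78, Neuro 37/25≈1.48.
Take all of Peds (3 nurse-hours, value 56) ; 44 nurse-hours left.
Take all of Burn (3 nurse-hours, value 29) ; 41 nurse-hours left.
All 23 nurse-hours of ICU fit (value 41) ; 18 remain.
Fill the last 18 nurse-hours with part of Neuro: 18/25 of it earns 26.64.
Total value = 152.64.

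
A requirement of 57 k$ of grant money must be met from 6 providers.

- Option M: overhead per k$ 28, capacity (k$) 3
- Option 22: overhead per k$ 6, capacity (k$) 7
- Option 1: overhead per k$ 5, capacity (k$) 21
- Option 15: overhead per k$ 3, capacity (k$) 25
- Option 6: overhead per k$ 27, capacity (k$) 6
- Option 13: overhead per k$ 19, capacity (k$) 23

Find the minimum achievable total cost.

Use providers in increasing cost order.
Option 15 (3): use full 25 → 32 k$ to go.
Take 21 from Option 1 at 5 → need 11 more.
Option 22 (6): use full 7 → 4 k$ to go.
Option 13 (19): take the remaining 4 → done.
Option 6, Option M: unused.
Cost = 25×3 + 21×5 + 7×6 + 4×19 = 298.

298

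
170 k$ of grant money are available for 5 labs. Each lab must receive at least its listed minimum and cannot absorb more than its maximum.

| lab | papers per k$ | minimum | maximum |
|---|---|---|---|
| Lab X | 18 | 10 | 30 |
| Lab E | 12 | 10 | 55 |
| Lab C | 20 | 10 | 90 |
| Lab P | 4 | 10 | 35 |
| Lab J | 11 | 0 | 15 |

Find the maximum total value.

2860

Meeting every minimum uses 10+10+10+10+0 = 40 k$, leaving 130.
Order the labs by papers per k$: Lab C 20 > Lab X 18 > Lab E 12 > Lab J 11 > Lab P 4.
Lab C: +80 to 90 (cap) ; 50 left.
Lab X: +20 to 30 (cap) ; 30 left.
Only 30 left; Lab E takes them to reach 40.
Total = 18×30 + 12×40 + 20×90 + 4×10 = 2860.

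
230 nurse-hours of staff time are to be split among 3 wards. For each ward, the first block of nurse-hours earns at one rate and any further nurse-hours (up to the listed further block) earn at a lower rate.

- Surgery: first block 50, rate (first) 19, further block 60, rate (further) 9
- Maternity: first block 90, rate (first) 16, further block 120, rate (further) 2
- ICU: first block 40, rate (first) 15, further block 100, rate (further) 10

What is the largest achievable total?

Order all 6 blocks by rate: Surgery/tier1 19 > Maternity/tier1 16 > ICU/tier1 15 > ICU/tier2 10 > Surgery/tier2 9 > Maternity/tier2 2.
Fill Surgery tier1 block (50 at 19) ; 180 left.
Maternity tier1 at 16: fill all 90 ; 90 left.
ICU tier1 at 15: fill all 40 ; 50 left.
50 remain; put them into ICU tier2 at 10.
Total = 19×50 + 16×90 + 15×40 + 10×50 = 3490.

3490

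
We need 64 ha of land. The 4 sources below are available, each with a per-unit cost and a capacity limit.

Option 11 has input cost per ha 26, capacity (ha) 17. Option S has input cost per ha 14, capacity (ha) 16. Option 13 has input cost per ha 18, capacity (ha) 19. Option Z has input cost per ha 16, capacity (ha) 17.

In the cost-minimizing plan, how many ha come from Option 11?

Cheapest first:
Option S at 14: take all 16 ha ; 48 still needed.
Option Z (16): use full 17 ; 31 ha to go.
Take 19 from Option 13 at 18 ; need 12 more.
Option 11 (26): take the remaining 12 ; done.

12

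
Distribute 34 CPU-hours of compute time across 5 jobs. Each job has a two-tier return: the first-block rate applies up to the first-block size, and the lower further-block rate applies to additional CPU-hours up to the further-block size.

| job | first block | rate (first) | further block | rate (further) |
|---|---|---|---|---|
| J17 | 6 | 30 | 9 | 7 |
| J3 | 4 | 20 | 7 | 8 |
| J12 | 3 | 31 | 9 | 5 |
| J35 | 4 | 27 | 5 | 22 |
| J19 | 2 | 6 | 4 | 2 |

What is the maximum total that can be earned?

662

Treat each block as its own option and order by rate: J12/T1 31 > J17/T1 30 > J35/T1 27 > J35/T2 22 > J3/T1 20 > J3/T2 8 > J17/T2 7 > J19/T1 6 > J12/T2 5 > J19/T2 2.
J12 T1 at 31: fill all 3 — 31 left.
Fill J17 T1 block (6 at 30) — 25 left.
J35 T1 at 27: fill all 4 — 21 left.
Fill J35 T2 block (5 at 22) — 16 left.
J3 T1 at 20: fill all 4 — 12 left.
Fill J3 T2 block (7 at 8) — 5 left.
J17/T2: +5 of 9 at 7; pool empty.
Total = 31×3 + 30×6 + 27×4 + 22×5 + 20×4 + 8×7 + 7×5 = 662.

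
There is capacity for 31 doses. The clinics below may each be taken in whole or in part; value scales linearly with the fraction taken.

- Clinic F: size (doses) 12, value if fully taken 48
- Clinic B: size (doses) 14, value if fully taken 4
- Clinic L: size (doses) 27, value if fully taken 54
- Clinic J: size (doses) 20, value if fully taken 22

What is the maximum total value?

86

Sort by value density: Clinic F 48/12≈4, Clinic L 54/27≈2, Clinic J 22/20≈1.1, Clinic B 4/14≈0.286.
Take all of Clinic F (12 doses, value 48) — 19 doses left.
Only 19 doses remain; take 19/27 of Clinic L for value 54×19/27 = 38.
Total value = 86.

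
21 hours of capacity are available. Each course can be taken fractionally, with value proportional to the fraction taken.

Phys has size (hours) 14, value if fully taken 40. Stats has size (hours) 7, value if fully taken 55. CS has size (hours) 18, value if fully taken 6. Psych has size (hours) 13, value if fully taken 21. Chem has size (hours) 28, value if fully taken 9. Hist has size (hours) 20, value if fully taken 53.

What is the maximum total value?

Best value per unit of size first: Stats 55/7≈7.86, Phys 40/14≈2.86, Hist 53/20≈2.65, Psych 21/13≈1.62, CS 6/18≈0.333, Chem 9/28≈0.321.
Take all of Stats (7 hours, value 55) ; 14 hours left.
Take all of Phys (14 hours, value 40) ; 0 hours left.
Total value = 95.

95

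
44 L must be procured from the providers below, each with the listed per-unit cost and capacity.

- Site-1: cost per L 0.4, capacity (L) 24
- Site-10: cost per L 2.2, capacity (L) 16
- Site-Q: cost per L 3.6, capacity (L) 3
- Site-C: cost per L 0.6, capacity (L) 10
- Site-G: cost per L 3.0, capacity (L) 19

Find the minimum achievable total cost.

Use providers in increasing cost order.
Site-1 at 0.4: take all 24 L — 20 still needed.
Site-C at 0.6: take all 10 L — 10 still needed.
Take 10 from Site-10 at 2.2 to finish.
Site-G, Site-Q: unused.
Cost = 24×0.4 + 10×0.6 + 10×2.2 = 37.6.

37.6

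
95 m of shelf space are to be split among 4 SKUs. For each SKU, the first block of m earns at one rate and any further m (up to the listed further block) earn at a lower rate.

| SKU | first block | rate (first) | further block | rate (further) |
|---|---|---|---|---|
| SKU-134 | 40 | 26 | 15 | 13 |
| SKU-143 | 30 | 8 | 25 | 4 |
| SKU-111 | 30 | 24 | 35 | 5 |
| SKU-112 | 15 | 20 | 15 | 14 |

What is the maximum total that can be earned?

Treat each block as its own option and order by rate: SKU-134/tier1 26 > SKU-111/tier1 24 > SKU-112/tier1 20 > SKU-112/tier2 14 > SKU-134/tier2 13 > SKU-143/tier1 8 > SKU-111/tier2 5 > SKU-143/tier2 4.
SKU-134/tier1 (26): +40 → 55 left.
SKU-111 tier1 at 24: fill all 30 → 25 left.
Fill SKU-112 tier1 block (15 at 20) → 10 left.
SKU-112 tier2 at 14: only 10 left, fill 10.
Total = 26×40 + 24×30 + 20×15 + 14×10 = 2200.

2200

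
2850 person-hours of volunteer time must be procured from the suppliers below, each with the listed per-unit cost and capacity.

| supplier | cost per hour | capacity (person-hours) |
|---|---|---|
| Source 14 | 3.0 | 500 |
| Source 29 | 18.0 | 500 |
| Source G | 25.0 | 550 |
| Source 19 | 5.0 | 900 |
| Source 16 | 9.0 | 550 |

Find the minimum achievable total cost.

29950

Use suppliers in increasing cost order.
Source 14 (3.0): use full 500 → 2350 person-hours to go.
Source 19 at 5.0: take all 900 person-hours → 1450 still needed.
Source 16 (9.0): use full 550 → 900 person-hours to go.
Source 29 (18.0): use full 500 → 400 person-hours to go.
Take 400 from Source G at 25.0 to finish.
Cost = 500×3.0 + 900×5.0 + 550×9.0 + 500×18.0 + 400×25.0 = 29950.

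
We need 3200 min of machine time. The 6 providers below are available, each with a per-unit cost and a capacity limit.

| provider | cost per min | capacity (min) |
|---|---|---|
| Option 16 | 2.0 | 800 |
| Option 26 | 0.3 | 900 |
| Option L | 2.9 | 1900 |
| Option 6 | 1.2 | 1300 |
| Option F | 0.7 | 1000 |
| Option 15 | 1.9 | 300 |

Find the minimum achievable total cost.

Use providers in increasing cost order.
Option 26 (0.3): use full 900 — 2300 min to go.
Take 1000 from Option F at 0.7 — need 1300 more.
Option 6 at 1.2: take all 1300 min — 0 still needed.
Option 15, Option 16, Option L: unused.
Cost = 900×0.3 + 1000×0.7 + 1300×1.2 = 2530.

2530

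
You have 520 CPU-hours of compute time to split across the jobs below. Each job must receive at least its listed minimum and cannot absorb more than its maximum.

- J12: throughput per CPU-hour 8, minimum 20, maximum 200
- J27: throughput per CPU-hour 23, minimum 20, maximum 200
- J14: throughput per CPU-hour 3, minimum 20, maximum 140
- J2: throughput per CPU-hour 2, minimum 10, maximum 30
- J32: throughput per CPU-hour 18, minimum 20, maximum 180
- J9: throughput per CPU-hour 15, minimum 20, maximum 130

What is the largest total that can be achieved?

9430

Meeting every minimum uses 20+20+20+10+20+20 = 110 CPU-hours, leaving 410.
Order the jobs by throughput per CPU-hour: J27 23 > J32 18 > J9 15 > J12 8 > J14 3 > J2 2.
J27: +180 to 200 (cap) → 230 left.
J32 takes 160 more to reach its cap of 180 → 70 left.
J9: +70 (room for 110) → 90. Pool exhausted.
Total = 8×20 + 23×200 + 3×20 + 2×10 + 18×180 + 15×90 = 9430.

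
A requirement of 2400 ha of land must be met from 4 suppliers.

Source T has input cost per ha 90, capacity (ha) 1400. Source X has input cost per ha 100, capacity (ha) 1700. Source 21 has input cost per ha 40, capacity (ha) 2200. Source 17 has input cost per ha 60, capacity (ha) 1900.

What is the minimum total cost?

Fill from the cheapest supplier first.
Source 21 (40): use full 2200 → 200 ha to go.
Source 17 (60): take the remaining 200 → done.
Source T, Source X: unused.
Cost = 2200×40 + 200×60 = 100000.

100000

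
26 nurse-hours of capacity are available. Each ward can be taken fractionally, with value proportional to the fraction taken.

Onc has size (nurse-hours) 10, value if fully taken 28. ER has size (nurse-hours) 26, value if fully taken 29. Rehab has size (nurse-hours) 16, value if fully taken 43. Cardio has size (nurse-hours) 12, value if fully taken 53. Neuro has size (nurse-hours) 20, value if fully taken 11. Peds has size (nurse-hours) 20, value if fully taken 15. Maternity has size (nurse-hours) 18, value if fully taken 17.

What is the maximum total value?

Sort by value density: Cardio 53/12≈4.42, Onc 28/10≈2.8, Rehab 43/16≈2.69, ER 29/26≈1.12, Maternity 17/18≈0.944, Peds 15/20≈0.75, Neuro 11/20≈0.55.
All 12 nurse-hours of Cardio fit (value 53) → 14 remain.
Onc: take in full, 10 nurse-hours for value 28 → 4 left.
Fill the last 4 nurse-hours with part of Rehab: 4/16 of it earns 10.75.
Total value = 91.75.

91.75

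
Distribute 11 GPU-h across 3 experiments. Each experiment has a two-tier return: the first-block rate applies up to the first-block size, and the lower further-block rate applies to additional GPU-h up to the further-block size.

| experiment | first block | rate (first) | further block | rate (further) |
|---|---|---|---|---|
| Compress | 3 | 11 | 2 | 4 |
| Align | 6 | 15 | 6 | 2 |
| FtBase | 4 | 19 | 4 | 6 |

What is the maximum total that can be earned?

Order all 6 blocks by rate: FtBase/first 19 > Align/first 15 > Compress/first 11 > FtBase/second 6 > Compress/second 4 > Align/second 2.
FtBase/first (19): +4 ; 7 left.
Align/first (15): +6 ; 1 left.
Compress/first: +1 of 3 at 11; pool empty.
Total = 19×4 + 15×6 + 11×1 = 177.

177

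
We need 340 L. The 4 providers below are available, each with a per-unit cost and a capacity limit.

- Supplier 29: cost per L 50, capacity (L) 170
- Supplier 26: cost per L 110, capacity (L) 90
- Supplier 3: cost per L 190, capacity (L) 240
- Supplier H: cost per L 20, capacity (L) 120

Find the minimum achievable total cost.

16400

Cheapest first:
Take 120 from Supplier H at 20 → need 220 more.
Supplier 29 (50): use full 170 → 50 L to go.
Take 50 from Supplier 26 at 110 to finish.
Supplier 3: unused.
Cost = 120×20 + 170×50 + 50×110 = 16400.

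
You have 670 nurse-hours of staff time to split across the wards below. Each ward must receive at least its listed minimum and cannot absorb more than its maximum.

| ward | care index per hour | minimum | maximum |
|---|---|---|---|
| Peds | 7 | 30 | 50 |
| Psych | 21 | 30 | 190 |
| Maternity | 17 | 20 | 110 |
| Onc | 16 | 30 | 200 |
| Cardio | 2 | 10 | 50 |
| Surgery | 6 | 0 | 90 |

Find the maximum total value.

Meeting every minimum uses 30+30+20+30+10+0 = 120 nurse-hours, leaving 550.
Order the wards by care index per hour: Psych 21 > Maternity 17 > Onc 16 > Peds 7 > Surgery 6 > Cardio 2.
Give Psych 160 more to hit its cap of 190 — 390 left.
Give Maternity 90 more to hit its cap of 110 — 300 left.
Give Onc 170 more to hit its cap of 200 — 130 left.
Give Peds 20 more to hit its cap of 50 — 110 left.
Surgery: +90 to 90 (cap) — 20 left.
Cardio: +20 (room for 40) → 30. Pool exhausted.
Total = 7×50 + 21×190 + 17×110 + 16×200 + 2×30 + 6×90 = 10010.

10010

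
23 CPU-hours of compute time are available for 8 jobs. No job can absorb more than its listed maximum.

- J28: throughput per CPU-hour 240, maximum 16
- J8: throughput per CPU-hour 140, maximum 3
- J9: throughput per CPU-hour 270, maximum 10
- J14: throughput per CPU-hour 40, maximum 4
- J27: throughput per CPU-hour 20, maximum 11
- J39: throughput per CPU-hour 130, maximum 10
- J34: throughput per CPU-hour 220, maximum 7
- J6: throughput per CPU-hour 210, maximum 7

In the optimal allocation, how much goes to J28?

Order the jobs by throughput per CPU-hour: J9 270 > J28 240 > J34 220 > J6 210 > J8 140 > J39 130 > J14 40 > J27 20.
Give J9 10 to hit its cap of 10 — 13 left.
J28: +13 (room for 16) → 13. Pool exhausted.

13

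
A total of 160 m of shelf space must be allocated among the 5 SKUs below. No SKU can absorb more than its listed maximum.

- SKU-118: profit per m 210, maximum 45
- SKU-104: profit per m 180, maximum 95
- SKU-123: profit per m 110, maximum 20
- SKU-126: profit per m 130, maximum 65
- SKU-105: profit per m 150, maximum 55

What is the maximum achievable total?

29550

Rank by profit per m: SKU-118 210 > SKU-104 180 > SKU-105 150 > SKU-126 130 > SKU-123 110.
SKU-118 takes 45 to reach its cap of 45 ; 115 left.
SKU-104 takes 95 to reach its cap of 95 ; 20 left.
SKU-105: +20 (room for 55) → 20. Pool exhausted.
Total = 210×45 + 180×95 + 150×20 = 29550.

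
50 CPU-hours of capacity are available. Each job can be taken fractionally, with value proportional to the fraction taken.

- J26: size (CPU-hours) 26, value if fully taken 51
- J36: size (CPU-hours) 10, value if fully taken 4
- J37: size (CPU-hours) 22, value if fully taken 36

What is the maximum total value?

Rank by value-to-size ratio: J26 51/26≈1.96, J37 36/22≈1.64, J36 4/10≈0.4.
All 26 CPU-hours of J26 fit (value 51) — 24 remain.
J37: take in full, 22 CPU-hours for value 36 — 2 left.
Fill the last 2 CPU-hours with part of J36: 2/10 of it earns 0.8.
Total value = 87.8.

87.8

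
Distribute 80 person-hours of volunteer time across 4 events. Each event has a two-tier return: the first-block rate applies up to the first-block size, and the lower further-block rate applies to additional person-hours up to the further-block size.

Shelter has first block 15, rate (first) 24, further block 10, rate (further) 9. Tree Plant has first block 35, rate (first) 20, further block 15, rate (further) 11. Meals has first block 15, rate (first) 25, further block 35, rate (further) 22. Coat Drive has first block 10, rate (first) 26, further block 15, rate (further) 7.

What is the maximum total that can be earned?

Rank every tier by rate: Coat Drive/tier1 26 > Meals/tier1 25 > Shelter/tier1 24 > Meals/tier2 22 > Tree Plant/tier1 20 > Tree Plant/tier2 11 > Shelter/tier2 9 > Coat Drive/tier2 7.
Coat Drive tier1 at 26: fill all 10 — 70 left.
Meals tier1 at 25: fill all 15 — 55 left.
Shelter tier1 at 24: fill all 15 — 40 left.
Meals/tier2 (22): +35 — 5 left.
Tree Plant/tier1: +5 of 35 at 20; pool empty.
Total = 26×10 + 25×15 + 24×15 + 22×35 + 20×5 = 1865.

1865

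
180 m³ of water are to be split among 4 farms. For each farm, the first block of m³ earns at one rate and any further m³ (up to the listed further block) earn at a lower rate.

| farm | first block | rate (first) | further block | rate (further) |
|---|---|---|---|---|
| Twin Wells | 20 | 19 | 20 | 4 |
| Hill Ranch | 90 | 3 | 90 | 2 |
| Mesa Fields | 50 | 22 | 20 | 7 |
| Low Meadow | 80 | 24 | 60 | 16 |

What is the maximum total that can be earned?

Treat each block as its own option and order by rate: Low Meadow/tier1 24 > Mesa Fields/tier1 22 > Twin Wells/tier1 19 > Low Meadow/tier2 16 > Mesa Fields/tier2 7 > Twin Wells/tier2 4 > Hill Ranch/tier1 3 > Hill Ranch/tier2 2.
Fill Low Meadow tier1 block (80 at 24) — 100 left.
Mesa Fields/tier1 (22): +50 — 50 left.
Twin Wells/tier1 (19): +20 — 30 left.
Low Meadow/tier2: +30 of 60 at 16; pool empty.
Total = 24×80 + 22×50 + 19×20 + 16×30 = 3880.

3880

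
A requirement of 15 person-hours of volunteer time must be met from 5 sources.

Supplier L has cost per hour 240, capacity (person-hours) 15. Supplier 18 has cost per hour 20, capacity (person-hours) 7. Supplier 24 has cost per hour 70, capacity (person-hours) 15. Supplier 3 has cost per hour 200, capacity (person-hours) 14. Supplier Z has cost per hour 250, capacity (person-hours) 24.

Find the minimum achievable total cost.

700

Fill from the cheapest source first.
Supplier 18 (20): use full 7 — 8 person-hours to go.
Supplier 24 (70): take the remaining 8 — done.
Supplier 3, Supplier L, Supplier Z: unused.
Cost = 7×20 + 8×70 = 700.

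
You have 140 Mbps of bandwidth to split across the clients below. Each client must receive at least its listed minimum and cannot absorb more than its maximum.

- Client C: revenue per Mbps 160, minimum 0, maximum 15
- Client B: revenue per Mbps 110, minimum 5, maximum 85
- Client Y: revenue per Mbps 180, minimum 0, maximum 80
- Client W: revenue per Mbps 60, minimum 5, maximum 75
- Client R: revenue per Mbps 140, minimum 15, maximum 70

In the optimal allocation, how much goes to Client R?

Meeting every minimum uses 0+5+0+5+15 = 25 Mbps, leaving 115.
Highest revenue per Mbps first: Client Y 180 > Client C 160 > Client R 140 > Client B 110 > Client W 60.
Give Client Y 80 more to hit its cap of 80 ; 35 left.
Give Client C 15 more to hit its cap of 15 ; 20 left.
Only 20 left; Client R takes them to reach 35.

35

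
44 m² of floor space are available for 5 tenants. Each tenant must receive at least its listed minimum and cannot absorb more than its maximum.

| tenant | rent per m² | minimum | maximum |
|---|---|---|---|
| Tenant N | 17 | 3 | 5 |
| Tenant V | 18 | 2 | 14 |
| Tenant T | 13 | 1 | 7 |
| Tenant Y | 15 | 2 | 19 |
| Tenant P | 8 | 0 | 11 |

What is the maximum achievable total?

Meeting every minimum uses 3+2+1+2+0 = 8 m², leaving 36.
Highest rent per m² first: Tenant V 18 > Tenant N 17 > Tenant Y 15 > Tenant T 13 > Tenant P 8.
Give Tenant V 12 more to hit its cap of 14 ; 24 left.
Tenant N takes 2 more to reach its cap of 5 ; 22 left.
Tenant Y: +17 to 19 (cap) ; 5 left.
Tenant T: +5 (room for 6) → 6. Pool exhausted.
Total = 17×5 + 18×14 + 13×6 + 15×19 = 700.

700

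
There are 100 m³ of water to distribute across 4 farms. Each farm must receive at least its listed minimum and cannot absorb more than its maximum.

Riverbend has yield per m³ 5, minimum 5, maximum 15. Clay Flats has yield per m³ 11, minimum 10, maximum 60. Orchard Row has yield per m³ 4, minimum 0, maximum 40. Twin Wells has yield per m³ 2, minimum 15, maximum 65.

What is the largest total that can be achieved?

805

Meeting every minimum uses 5+10+0+15 = 30 m³, leaving 70.
Order the farms by yield per m³: Clay Flats 11 > Riverbend 5 > Orchard Row 4 > Twin Wells 2.
Give Clay Flats 50 more to hit its cap of 60 — 20 left.
Riverbend takes 10 more to reach its cap of 15 — 10 left.
Only 10 left; Orchard Row takes them to reach 10.
Total = 5×15 + 11×60 + 4×10 + 2×15 = 805.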